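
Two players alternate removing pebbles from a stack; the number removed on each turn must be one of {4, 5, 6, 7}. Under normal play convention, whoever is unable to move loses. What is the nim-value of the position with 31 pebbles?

2

G(0) = 0
G(1) = mex{} = 0
G(2) = mex{} = 0
G(3) = mex{} = 0
G(4) = mex{0} = 1
G(5) = mex{0,0} = 1
G(6) = mex{0,0,0} = 1
G(7) = mex{0,0,0,0} = 1
G(8) = mex{1,0,0,0} = 2
G(9) = mex{1,1,0,0} = 2
G(10) = mex{1,1,1,0} = 2
G(11) = mex{1,1,1,1} = 0
G(12) = mex{2,1,1,1} = 0
G(13) = mex{2,2,1,1} = 0
G(14) = mex{2,2,2,1} = 0
G(15) = mex{0,2,2,2} = 1
G(16) = mex{0,0,2,2} = 1
G(17) = mex{0,0,0,2} = 1
G(18) = mex{0,0,0,0} = 1
G(19) = mex{1,0,0,0} = 2
G(20) = mex{1,1,0,0} = 2
G(21) = mex{1,1,1,0} = 2
G(22) = mex{1,1,1,1} = 0
G(23) = mex{2,1,1,1} = 0
G(24) = mex{2,2,1,1} = 0
G(25) = mex{2,2,2,1} = 0
G(26) = mex{0,2,2,2} = 1
G(27) = mex{0,0,2,2} = 1
G(28) = mex{0,0,0,2} = 1
G(29) = mex{0,0,0,0} = 1
G(30) = mex{1,0,0,0} = 2
G(31) = mex{1,1,0,0} = 2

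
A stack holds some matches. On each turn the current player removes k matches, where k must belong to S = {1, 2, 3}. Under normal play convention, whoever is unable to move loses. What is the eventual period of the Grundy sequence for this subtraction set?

G(0) = 0
G(1) = mex{0} = 1
G(2) = mex{1,0} = 2
G(3) = mex{2,1,0} = 3
G(4) = mex{3,2,1} = 0
G(5) = mex{0,3,2} = 1
G(6) = mex{1,0,3} = 2
G(7) = mex{2,1,0} = 3
G(8) = mex{3,2,1} = 0
G(9) = mex{0,3,2} = 1
G(10) = mex{1,0,3} = 2
G(11) = mex{2,1,0} = 3
G(12) = mex{3,2,1} = 0
G(13) = mex{0,3,2} = 1
G(14) = mex{1,0,3} = 2
G(n+4) = G(n) holds for n = 0,…,2 (a full window of length max(S) = 3), so the sequence is purely periodic with period 4.

4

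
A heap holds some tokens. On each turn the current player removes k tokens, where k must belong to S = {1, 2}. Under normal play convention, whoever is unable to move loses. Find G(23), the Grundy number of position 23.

2

G(0) = 0
G(1) = mex{0} = 1
G(2) = mex{1,0} = 2
G(3) = mex{2,1} = 0
G(4) = mex{0,2} = 1
G(5) = mex{1,0} = 2
G(6) = mex{2,1} = 0
G(7) = mex{0,2} = 1
G(8) = mex{1,0} = 2
G(9) = mex{2,1} = 0
G(10) = mex{0,2} = 1
G(11) = mex{1,0} = 2
G(12) = mex{2,1} = 0
G(13) = mex{0,2} = 1
G(14) = mex{1,0} = 2
G(15) = mex{2,1} = 0
G(16) = mex{0,2} = 1
G(17) = mex{1,0} = 2
G(18) = mex{2,1} = 0
G(19) = mex{0,2} = 1
G(20) = mex{1,0} = 2
G(21) = mex{2,1} = 0
G(22) = mex{0,2} = 1
G(23) = mex{1,0} = 2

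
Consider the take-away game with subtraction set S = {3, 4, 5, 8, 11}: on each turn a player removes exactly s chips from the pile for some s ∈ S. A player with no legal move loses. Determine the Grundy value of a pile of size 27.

4

G(0) = 0
G(1) = mex{} = 0
G(2) = mex{} = 0
G(3) = mex{0} = 1
G(4) = mex{0,0} = 1
G(5) = mex{0,0,0} = 1
G(6) = mex{1,0,0} = 2
G(7) = mex{1,1,0} = 2
G(8) = mex{1,1,1,0} = 2
G(9) = mex{2,1,1,0} = 3
G(10) = mex{2,2,1,0} = 3
G(11) = mex{2,2,2,1,0} = 3
G(12) = mex{3,2,2,1,0} = 4
G(13) = mex{3,3,2,1,0} = 4
G(14) = mex{3,3,3,2,1} = 0
G(15) = mex{4,3,3,2,1} = 0
G(16) = mex{4,4,3,2,1} = 0
G(17) = mex{0,4,4,3,2} = 1
G(18) = mex{0,0,4,3,2} = 1
G(19) = mex{0,0,0,3,2} = 1
G(20) = mex{1,0,0,4,3} = 2
G(21) = mex{1,1,0,4,3} = 2
G(22) = mex{1,1,1,0,3} = 2
G(23) = mex{2,1,1,0,4} = 3
G(24) = mex{2,2,1,0,4} = 3
G(25) = mex{2,2,2,1,0} = 3
G(26) = mex{3,2,2,1,0} = 4
G(27) = mex{3,3,2,1,0} = 4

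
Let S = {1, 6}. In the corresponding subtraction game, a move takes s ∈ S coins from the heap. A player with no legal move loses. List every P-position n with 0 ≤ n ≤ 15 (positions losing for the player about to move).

G(0) = 0
G(1) = mex{0} = 1
G(2) = mex{1} = 0
G(3) = mex{0} = 1
G(4) = mex{1} = 0
G(5) = mex{0} = 1
G(6) = mex{1,0} = 2
G(7) = mex{2,1} = 0
G(8) = mex{0,0} = 1
G(9) = mex{1,1} = 0
G(10) = mex{0,0} = 1
G(11) = mex{1,1} = 0
G(12) = mex{0,2} = 1
G(13) = mex{1,0} = 2
G(14) = mex{2,1} = 0
G(15) = mex{0,0} = 1
P-positions are exactly the n with G(n) = 0.

0, 2, 4, 7, 9, 11, 14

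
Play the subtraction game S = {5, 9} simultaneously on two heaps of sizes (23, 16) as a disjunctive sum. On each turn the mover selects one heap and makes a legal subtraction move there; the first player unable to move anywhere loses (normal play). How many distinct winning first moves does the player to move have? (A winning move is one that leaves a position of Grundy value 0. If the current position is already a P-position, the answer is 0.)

3

All heaps use S = {5, 9}:
G(0) = 0
G(1) = mex{} = 0
G(2) = mex{} = 0
G(3) = mex{} = 0
G(4) = mex{} = 0
G(5) = mex{0} = 1
G(6) = mex{0} = 1
G(7) = mex{0} = 1
G(8) = mex{0} = 1
G(9) = mex{0,0} = 1
G(10) = mex{1,0} = 2
G(11) = mex{1,0} = 2
G(12) = mex{1,0} = 2
G(13) = mex{1,0} = 2
G(14) = mex{1,1} = 0
G(15) = mex{2,1} = 0
G(16) = mex{2,1} = 0
G(17) = mex{2,1} = 0
G(18) = mex{2,1} = 0
G(19) = mex{0,2} = 1
G(20) = mex{0,2} = 1
G(21) = mex{0,2} = 1
G(22) = mex{0,2} = 1
G(23) = mex{0,0} = 1
Heap A: G(23) = 1.
Heap B: G(16) = 0.
Combined Grundy value = 1 ⊕ 0 = 1.
A winning move leaves total XOR = 0, i.e. changes one component's Grundy value g to g ⊕ X where X is the current total.
Heap A: need g' = 1⊕1 = 0. Options: 23−5→G=0, 23−9→G=0. Hits: 2.
Heap B: need g' = 0⊕1 = 1. Options: 16−5→G=2, 16−9→G=1. Hits: 1.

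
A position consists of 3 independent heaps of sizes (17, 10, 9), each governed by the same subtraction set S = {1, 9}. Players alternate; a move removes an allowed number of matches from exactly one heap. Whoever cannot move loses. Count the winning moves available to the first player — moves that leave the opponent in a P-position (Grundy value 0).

0

All heaps use S = {1, 9}:
G(0) = 0
G(1) = mex{0} = 1
G(2) = mex{1} = 0
G(3) = mex{0} = 1
G(4) = mex{1} = 0
G(5) = mex{0} = 1
G(6) = mex{1} = 0
G(7) = mex{0} = 1
G(8) = mex{1} = 0
G(9) = mex{0,0} = 1
G(10) = mex{1,1} = 0
G(11) = mex{0,0} = 1
G(12) = mex{1,1} = 0
G(13) = mex{0,0} = 1
G(14) = mex{1,1} = 0
G(15) = mex{0,0} = 1
G(16) = mex{1,1} = 0
G(17) = mex{0,0} = 1
Heap A: G(17) = 1.
Heap B: G(10) = 0.
Heap C: G(9) = 1.
Combined Grundy value = 1 ⊕ 0 ⊕ 1 = 0.
A winning move leaves total XOR = 0, i.e. changes one component's Grundy value g to g ⊕ X where X is the current total.
Heap A: target g' = 1⊕0 = 1, but every legal move changes the Grundy value (mex property), so 0 moves.
Heap B: target g' = 0⊕0 = 0, but every legal move changes the Grundy value (mex property), so 0 moves.
Heap C: target g' = 1⊕0 = 1, but every legal move changes the Grundy value (mex property), so 0 moves.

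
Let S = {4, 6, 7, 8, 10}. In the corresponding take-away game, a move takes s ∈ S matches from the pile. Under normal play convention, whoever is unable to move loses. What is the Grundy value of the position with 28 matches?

0

G(0) = 0
G(1) = mex{} = 0
G(2) = mex{} = 0
G(3) = mex{} = 0
G(4) = mex{0} = 1
G(5) = mex{0} = 1
G(6) = mex{0,0} = 1
G(7) = mex{0,0,0} = 1
G(8) = mex{1,0,0,0} = 2
G(9) = mex{1,0,0,0} = 2
G(10) = mex{1,1,0,0,0} = 2
G(11) = mex{1,1,1,0,0} = 2
G(12) = mex{2,1,1,1,0} = 3
G(13) = mex{2,1,1,1,0} = 3
G(14) = mex{2,2,1,1,1} = 0
G(15) = mex{2,2,2,1,1} = 0
G(16) = mex{3,2,2,2,1} = 0
G(17) = mex{3,2,2,2,1} = 0
G(18) = mex{0,3,2,2,2} = 1
G(19) = mex{0,3,3,2,2} = 1
G(20) = mex{0,0,3,3,2} = 1
G(21) = mex{0,0,0,3,2} = 1
G(22) = mex{1,0,0,0,3} = 2
G(23) = mex{1,0,0,0,3} = 2
G(24) = mex{1,1,0,0,0} = 2
G(25) = mex{1,1,1,0,0} = 2
G(26) = mex{2,1,1,1,0} = 3
G(27) = mex{2,1,1,1,0} = 3
G(28) = mex{2,2,1,1,1} = 0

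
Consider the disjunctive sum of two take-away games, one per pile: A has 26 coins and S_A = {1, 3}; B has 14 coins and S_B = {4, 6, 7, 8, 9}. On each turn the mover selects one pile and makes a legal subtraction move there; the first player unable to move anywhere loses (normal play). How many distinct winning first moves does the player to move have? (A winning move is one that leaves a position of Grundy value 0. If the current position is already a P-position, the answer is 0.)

Pile A, S = {1, 3}:
G(0) = 0
G(1) = mex{0} = 1
G(2) = mex{1} = 0
G(3) = mex{0,0} = 1
G(4) = mex{1,1} = 0
G(5) = mex{0,0} = 1
G(6) = mex{1,1} = 0
G(7) = mex{0,0} = 1
G(8) = mex{1,1} = 0
G(9) = mex{0,0} = 1
G(10) = mex{1,1} = 0
G(11) = mex{0,0} = 1
G(12) = mex{1,1} = 0
G(13) = mex{0,0} = 1
G(14) = mex{1,1} = 0
G(15) = mex{0,0} = 1
G(16) = mex{1,1} = 0
G(17) = mex{0,0} = 1
G(18) = mex{1,1} = 0
G(19) = mex{0,0} = 1
G(20) = mex{1,1} = 0
G(21) = mex{0,0} = 1
G(22) = mex{1,1} = 0
G(23) = mex{0,0} = 1
G(24) = mex{1,1} = 0
G(25) = mex{0,0} = 1
G(26) = mex{1,1} = 0
G_A(26) = 0.
Pile B, S = {4, 6, 7, 8, 9}:
G(0) = 0
G(1) = mex{} = 0
G(2) = mex{} = 0
G(3) = mex{} = 0
G(4) = mex{0} = 1
G(5) = mex{0} = 1
G(6) = mex{0,0} = 1
G(7) = mex{0,0,0} = 1
G(8) = mex{1,0,0,0} = 2
G(9) = mex{1,0,0,0,0} = 2
G(10) = mex{1,1,0,0,0} = 2
G(11) = mex{1,1,1,0,0} = 2
G(12) = mex{2,1,1,1,0} = 3
G(13) = mex{2,1,1,1,1} = 0
G(14) = mex{2,2,1,1,1} = 0
G_B(14) = 0.
Combined Grundy value = 0 ⊕ 0 = 0.
A winning move leaves total XOR = 0, i.e. changes one component's Grundy value g to g ⊕ X where X is the current total.
Pile A: target g' = 0⊕0 = 0, but every legal move changes the Grundy value (mex property), so 0 moves.
Pile B: target g' = 0⊕0 = 0, but every legal move changes the Grundy value (mex property), so 0 moves.

0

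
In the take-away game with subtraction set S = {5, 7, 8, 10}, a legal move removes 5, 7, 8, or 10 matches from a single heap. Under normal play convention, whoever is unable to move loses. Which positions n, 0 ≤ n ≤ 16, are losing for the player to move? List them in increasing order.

0, 1, 2, 3, 4, 15, 16

n :  0  1  2  3  4  5  6  7  8  9 10 11 12 13 14 15 16
G :  0  0  0  0  0  1  1  1  1  1  2  2  2  2  2  0  0
P-positions are exactly the n with G(n) = 0.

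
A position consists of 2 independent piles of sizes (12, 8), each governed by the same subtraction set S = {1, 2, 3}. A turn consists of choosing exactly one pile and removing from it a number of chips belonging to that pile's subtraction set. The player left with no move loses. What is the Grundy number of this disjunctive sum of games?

All piles use S = {1, 2, 3}:
G(0) = 0
G(1) = mex{0} = 1
G(2) = mex{1,0} = 2
G(3) = mex{2,1,0} = 3
G(4) = mex{3,2,1} = 0
G(5) = mex{0,3,2} = 1
G(6) = mex{1,0,3} = 2
G(7) = mex{2,1,0} = 3
G(8) = mex{3,2,1} = 0
G(9) = mex{0,3,2} = 1
G(10) = mex{1,0,3} = 2
G(11) = mex{2,1,0} = 3
G(12) = mex{3,2,1} = 0
Pile A: G(12) = 0.
Pile B: G(8) = 0.
Combined Grundy value = 0 ⊕ 0 = 0.

0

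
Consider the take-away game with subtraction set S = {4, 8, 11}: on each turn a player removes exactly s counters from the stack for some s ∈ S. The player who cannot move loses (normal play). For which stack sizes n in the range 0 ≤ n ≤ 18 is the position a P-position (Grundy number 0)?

0, 1, 2, 3, 15, 16, 17, 18

G(0) = 0
G(1) = mex{} = 0
G(2) = mex{} = 0
G(3) = mex{} = 0
G(4) = mex{0} = 1
G(5) = mex{0} = 1
G(6) = mex{0} = 1
G(7) = mex{0} = 1
G(8) = mex{1,0} = 2
G(9) = mex{1,0} = 2
G(10) = mex{1,0} = 2
G(11) = mex{1,0,0} = 2
G(12) = mex{2,1,0} = 3
G(13) = mex{2,1,0} = 3
G(14) = mex{2,1,0} = 3
G(15) = mex{2,1,1} = 0
G(16) = mex{3,2,1} = 0
G(17) = mex{3,2,1} = 0
G(18) = mex{3,2,1} = 0
P-positions are exactly the n with G(n) = 0.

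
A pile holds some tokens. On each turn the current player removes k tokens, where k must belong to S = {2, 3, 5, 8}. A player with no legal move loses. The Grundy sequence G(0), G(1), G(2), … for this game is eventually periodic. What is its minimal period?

G(0) = 0
G(1) = mex{} = 0
G(2) = mex{0} = 1
G(3) = mex{0,0} = 1
G(4) = mex{1,0} = 2
G(5) = mex{1,1,0} = 2
G(6) = mex{2,1,0} = 3
G(7) = mex{2,2,1} = 0
G(8) = mex{3,2,1,0} = 4
G(9) = mex{0,3,2,0} = 1
G(10) = mex{4,0,2,1} = 3
G(11) = mex{1,4,3,1} = 0
G(12) = mex{3,1,0,2} = 4
G(13) = mex{0,3,4,2} = 1
G(14) = mex{4,0,1,3} = 2
G(15) = mex{1,4,3,0} = 2
G(16) = mex{2,1,0,4} = 3
G(17) = mex{2,2,4,1} = 0
G(18) = mex{3,2,1,3} = 0
G(19) = mex{0,3,2,0} = 1
G(20) = mex{0,0,2,4} = 1
G(21) = mex{1,0,3,1} = 2
G(22) = mex{1,1,0,2} = 3
G(23) = mex{2,1,0,2} = 3
G(24) = mex{3,2,1,3} = 0
G(25) = mex{3,3,1,0} = 2
G(26) = mex{0,3,2,0} = 1
G(27) = mex{2,0,3,1} = 4
G(28) = mex{1,2,3,1} = 0
G(29) = mex{4,1,0,2} = 3
G(30) = mex{0,4,2,3} = 1
G(31) = mex{3,0,1,3} = 2
G(32) = mex{1,3,4,0} = 2
G(33) = mex{2,1,0,2} = 3
G(34) = mex{2,2,3,1} = 0
G(35) = mex{3,2,1,4} = 0
G(36) = mex{0,3,2,0} = 1
G(37) = mex{0,0,2,3} = 1
G(38) = mex{1,0,3,1} = 2
G(39) = mex{1,1,0,2} = 3
G(40) = mex{2,1,0,2} = 3
G(41) = mex{3,2,1,3} = 0
G(42) = mex{3,3,1,0} = 2
G(43) = mex{0,3,2,0} = 1
G(44) = mex{2,0,3,1} = 4
G(45) = mex{1,2,3,1} = 0
G(46) = mex{4,1,0,2} = 3
G(47) = mex{0,4,2,3} = 1
G(48) = mex{3,0,1,3} = 2
From n = 13 onward G(n+17) = G(n); since this holds over max(S) = 8 consecutive positions the period is 17 (pre-period 13).

17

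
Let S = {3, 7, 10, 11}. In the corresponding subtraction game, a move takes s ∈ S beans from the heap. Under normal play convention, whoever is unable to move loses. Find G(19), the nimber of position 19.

n :  0  1  2  3  4  5  6  7  8  9 10 11 12 13 14 15 16 17 18 19
G :  0  0  0  1  1  1  0  2  2  1  3  3  2  2  0  0  3  1  1  0

0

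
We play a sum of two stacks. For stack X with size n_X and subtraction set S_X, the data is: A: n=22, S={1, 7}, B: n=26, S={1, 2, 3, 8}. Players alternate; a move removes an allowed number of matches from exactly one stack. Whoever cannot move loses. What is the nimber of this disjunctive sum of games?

4

Stack A, S = {1, 7}:
G(0) = 0
G(1) = mex{0} = 1
G(2) = mex{1} = 0
G(3) = mex{0} = 1
G(4) = mex{1} = 0
G(5) = mex{0} = 1
G(6) = mex{1} = 0
G(7) = mex{0,0} = 1
G(8) = mex{1,1} = 0
G(9) = mex{0,0} = 1
G(10) = mex{1,1} = 0
G(11) = mex{0,0} = 1
G(12) = mex{1,1} = 0
G(13) = mex{0,0} = 1
G(14) = mex{1,1} = 0
G(15) = mex{0,0} = 1
G(16) = mex{1,1} = 0
G(17) = mex{0,0} = 1
G(18) = mex{1,1} = 0
G(19) = mex{0,0} = 1
G(20) = mex{1,1} = 0
G(21) = mex{0,0} = 1
G(22) = mex{1,1} = 0
G_A(22) = 0.
Stack B, S = {1, 2, 3, 8}:
n :  0  1  2  3  4  5  6  7  8  9 10 11 12 13 14 15 16 17 18 19 20 21 22 23 24 25 26
G :  0  1  2  3  0  1  2  3  4  0  1  2  3  0  1  2  3  4  0  1  2  3  0  1  2  3  4
G_B(26) = 4.
Combined Grundy value = 0 ⊕ 4 = 4.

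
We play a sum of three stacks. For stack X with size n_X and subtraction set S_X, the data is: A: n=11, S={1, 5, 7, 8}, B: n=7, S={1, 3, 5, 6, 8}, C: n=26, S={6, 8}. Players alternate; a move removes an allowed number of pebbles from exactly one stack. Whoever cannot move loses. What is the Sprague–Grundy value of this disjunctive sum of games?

2

Stack A, S = {1, 5, 7, 8}:
n :  0  1  2  3  4  5  6  7  8  9 10 11
G :  0  1  0  1  0  1  0  1  2  3  2  3
G_A(11) = 3.
Stack B, S = {1, 3, 5, 6, 8}:
n : 0 1 2 3 4 5 6 7
G : 0 1 0 1 0 1 2 3
G_B(7) = 3.
Stack C, S = {6, 8}:
n :  0  1  2  3  4  5  6  7  8  9 10 11 12 13 14 15 16 17 18 19 20 21 22 23 24 25 26
G :  0  0  0  0  0  0  1  1  1  1  1  1  2  2  0  0  0  0  0  0  1  1  1  1  1  1  2
G_C(26) = 2.
Combined Grundy value = 3 ⊕ 3 ⊕ 2 = 2.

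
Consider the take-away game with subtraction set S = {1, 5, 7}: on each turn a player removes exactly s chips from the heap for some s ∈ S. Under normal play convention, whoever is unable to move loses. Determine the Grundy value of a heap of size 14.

n :  0  1  2  3  4  5  6  7  8  9 10 11 12 13 14
G :  0  1  0  1  0  1  0  1  0  1  0  1  0  1  0

0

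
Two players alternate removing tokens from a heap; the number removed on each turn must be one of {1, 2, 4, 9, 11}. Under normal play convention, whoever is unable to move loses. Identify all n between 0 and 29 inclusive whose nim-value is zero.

G(0) = 0
G(1) = mex{0} = 1
G(2) = mex{1,0} = 2
G(3) = mex{2,1} = 0
G(4) = mex{0,2,0} = 1
G(5) = mex{1,0,1} = 2
G(6) = mex{2,1,2} = 0
G(7) = mex{0,2,0} = 1
G(8) = mex{1,0,1} = 2
G(9) = mex{2,1,2,0} = 3
G(10) = mex{3,2,0,1} = 4
G(11) = mex{4,3,1,2,0} = 5
G(12) = mex{5,4,2,0,1} = 3
G(13) = mex{3,5,3,1,2} = 0
G(14) = mex{0,3,4,2,0} = 1
G(15) = mex{1,0,5,0,1} = 2
G(16) = mex{2,1,3,1,2} = 0
G(17) = mex{0,2,0,2,0} = 1
G(18) = mex{1,0,1,3,1} = 2
G(19) = mex{2,1,2,4,2} = 0
G(20) = mex{0,2,0,5,3} = 1
G(21) = mex{1,0,1,3,4} = 2
G(22) = mex{2,1,2,0,5} = 3
G(23) = mex{3,2,0,1,3} = 4
G(24) = mex{4,3,1,2,0} = 5
G(25) = mex{5,4,2,0,1} = 3
G(26) = mex{3,5,3,1,2} = 0
G(27) = mex{0,3,4,2,0} = 1
G(28) = mex{1,0,5,0,1} = 2
G(29) = mex{2,1,3,1,2} = 0
P-positions are exactly the n with G(n) = 0.

0, 3, 6, 13, 16, 19, 26, 29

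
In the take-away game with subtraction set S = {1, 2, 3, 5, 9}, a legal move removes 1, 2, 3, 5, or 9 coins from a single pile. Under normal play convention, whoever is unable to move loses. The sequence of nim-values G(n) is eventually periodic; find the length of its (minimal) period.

4

n :  0  1  2  3  4  5  6  7  8  9 10 11 12 13 14
G :  0  1  2  3  0  1  2  3  0  1  2  3  0  1  2
G(n+4) = G(n) holds for n = 0,…,8 (a full window of length max(S) = 9), so the sequence is purely periodic with period 4.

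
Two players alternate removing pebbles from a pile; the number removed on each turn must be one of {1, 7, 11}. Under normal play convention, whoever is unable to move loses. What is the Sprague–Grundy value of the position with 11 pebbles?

G(0) = 0
G(1) = mex{0} = 1
G(2) = mex{1} = 0
G(3) = mex{0} = 1
G(4) = mex{1} = 0
G(5) = mex{0} = 1
G(6) = mex{1} = 0
G(7) = mex{0,0} = 1
G(8) = mex{1,1} = 0
G(9) = mex{0,0} = 1
G(10) = mex{1,1} = 0
G(11) = mex{0,0,0} = 1

1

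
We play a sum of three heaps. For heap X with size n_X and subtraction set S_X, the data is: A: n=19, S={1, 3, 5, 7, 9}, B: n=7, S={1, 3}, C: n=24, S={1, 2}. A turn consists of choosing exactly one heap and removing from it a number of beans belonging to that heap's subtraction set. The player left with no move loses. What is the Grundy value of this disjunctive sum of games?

Heap A, S = {1, 3, 5, 7, 9}:
n :  0  1  2  3  4  5  6  7  8  9 10 11 12 13 14 15 16 17 18 19
G :  0  1  0  1  0  1  0  1  0  1  0  1  0  1  0  1  0  1  0  1
G_A(19) = 1.
Heap B, S = {1, 3}:
n : 0 1 2 3 4 5 6 7
G : 0 1 0 1 0 1 0 1
G_B(7) = 1.
Heap C, S = {1, 2}:
G(0) = 0
G(1) = mex{0} = 1
G(2) = mex{1,0} = 2
G(3) = mex{2,1} = 0
G(4) = mex{0,2} = 1
G(5) = mex{1,0} = 2
G(6) = mex{2,1} = 0
G(7) = mex{0,2} = 1
G(8) = mex{1,0} = 2
G(9) = mex{2,1} = 0
G(10) = mex{0,2} = 1
G(11) = mex{1,0} = 2
G(12) = mex{2,1} = 0
G(13) = mex{0,2} = 1
G(14) = mex{1,0} = 2
G(15) = mex{2,1} = 0
G(16) = mex{0,2} = 1
G(17) = mex{1,0} = 2
G(18) = mex{2,1} = 0
G(19) = mex{0,2} = 1
G(20) = mex{1,0} = 2
G(21) = mex{2,1} = 0
G(22) = mex{0,2} = 1
G(23) = mex{1,0} = 2
G(24) = mex{2,1} = 0
G_C(24) = 0.
Combined Grundy value = 1 ⊕ 1 ⊕ 0 = 0.

0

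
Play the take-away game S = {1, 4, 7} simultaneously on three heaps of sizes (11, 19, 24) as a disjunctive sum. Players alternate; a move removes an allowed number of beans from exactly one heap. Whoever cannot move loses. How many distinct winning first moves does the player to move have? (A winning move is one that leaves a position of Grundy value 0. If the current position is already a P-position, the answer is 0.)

0

All heaps use S = {1, 4, 7}:
n :  0  1  2  3  4  5  6  7  8  9 10 11 12 13 14 15 16 17 18 19 20 21 22 23 24
G :  0  1  0  1  2  0  1  2  0  1  0  1  2  0  1  2  0  1  0  1  2  0  1  2  0
Heap A: G(11) = 1.
Heap B: G(19) = 1.
Heap C: G(24) = 0.
Combined Grundy value = 1 ⊕ 1 ⊕ 0 = 0.
A winning move leaves total XOR = 0, i.e. changes one component's Grundy value g to g ⊕ X where X is the current total.
Heap A: target g' = 1⊕0 = 1, but every legal move changes the Grundy value (mex property), so 0 moves.
Heap B: target g' = 1⊕0 = 1, but every legal move changes the Grundy value (mex property), so 0 moves.
Heap C: target g' = 0⊕0 = 0, but every legal move changes the Grundy value (mex property), so 0 moves.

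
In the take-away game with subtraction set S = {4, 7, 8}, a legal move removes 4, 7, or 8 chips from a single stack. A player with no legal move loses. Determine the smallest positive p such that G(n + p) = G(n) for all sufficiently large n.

12

G(0) = 0
G(1) = mex{} = 0
G(2) = mex{} = 0
G(3) = mex{} = 0
G(4) = mex{0} = 1
G(5) = mex{0} = 1
G(6) = mex{0} = 1
G(7) = mex{0,0} = 1
G(8) = mex{1,0,0} = 2
G(9) = mex{1,0,0} = 2
G(10) = mex{1,0,0} = 2
G(11) = mex{1,1,0} = 2
G(12) = mex{2,1,1} = 0
G(13) = mex{2,1,1} = 0
G(14) = mex{2,1,1} = 0
G(15) = mex{2,2,1} = 0
G(16) = mex{0,2,2} = 1
G(17) = mex{0,2,2} = 1
G(18) = mex{0,2,2} = 1
G(19) = mex{0,0,2} = 1
G(20) = mex{1,0,0} = 2
G(21) = mex{1,0,0} = 2
G(22) = mex{1,0,0} = 2
G(23) = mex{1,1,0} = 2
G(24) = mex{2,1,1} = 0
G(25) = mex{2,1,1} = 0
G(n+12) = G(n) holds for n = 0,…,7 (a full window of length max(S) = 8), so the sequence is purely periodic with period 12.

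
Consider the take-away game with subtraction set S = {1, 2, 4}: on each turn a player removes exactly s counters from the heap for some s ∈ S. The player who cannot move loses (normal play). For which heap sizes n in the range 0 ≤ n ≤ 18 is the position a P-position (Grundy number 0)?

G(0) = 0
G(1) = mex{0} = 1
G(2) = mex{1,0} = 2
G(3) = mex{2,1} = 0
G(4) = mex{0,2,0} = 1
G(5) = mex{1,0,1} = 2
G(6) = mex{2,1,2} = 0
G(7) = mex{0,2,0} = 1
G(8) = mex{1,0,1} = 2
G(9) = mex{2,1,2} = 0
G(10) = mex{0,2,0} = 1
G(11) = mex{1,0,1} = 2
G(12) = mex{2,1,2} = 0
G(13) = mex{0,2,0} = 1
G(14) = mex{1,0,1} = 2
G(15) = mex{2,1,2} = 0
G(16) = mex{0,2,0} = 1
G(17) = mex{1,0,1} = 2
G(18) = mex{2,1,2} = 0
P-positions are exactly the n with G(n) = 0.

0, 3, 6, 9, 12, 15, 18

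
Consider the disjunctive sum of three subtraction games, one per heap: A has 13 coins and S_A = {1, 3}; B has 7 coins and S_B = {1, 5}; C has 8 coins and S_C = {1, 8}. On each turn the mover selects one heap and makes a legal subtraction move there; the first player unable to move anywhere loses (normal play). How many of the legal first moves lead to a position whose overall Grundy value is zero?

Heap A, S = {1, 3}:
n :  0  1  2  3  4  5  6  7  8  9 10 11 12 13
G :  0  1  0  1  0  1  0  1  0  1  0  1  0  1
G_A(13) = 1.
Heap B, S = {1, 5}:
n : 0 1 2 3 4 5 6 7
G : 0 1 0 1 0 1 0 1
G_B(7) = 1.
Heap C, S = {1, 8}:
n : 0 1 2 3 4 5 6 7 8
G : 0 1 0 1 0 1 0 1 2
G_C(8) = 2.
Combined Grundy value = 1 ⊕ 1 ⊕ 2 = 2.
A winning move leaves total XOR = 0, i.e. changes one component's Grundy value g to g ⊕ X where X is the current total.
Heap A: need g' = 1⊕2 = 3. Options: 13−1→G=0, 13−3→G=0. Hits: 0.
Heap B: need g' = 1⊕2 = 3. Options: 7−1→G=0, 7−5→G=0. Hits: 0.
Heap C: need g' = 2⊕2 = 0. Options: 8−1→G=1, 8−8→G=0. Hits: 1.

1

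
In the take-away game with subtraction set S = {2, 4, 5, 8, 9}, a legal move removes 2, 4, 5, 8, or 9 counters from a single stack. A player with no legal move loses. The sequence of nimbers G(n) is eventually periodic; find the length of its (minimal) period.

13

G(0) = 0
G(1) = mex{} = 0
G(2) = mex{0} = 1
G(3) = mex{0} = 1
G(4) = mex{1,0} = 2
G(5) = mex{1,0,0} = 2
G(6) = mex{2,1,0} = 3
G(7) = mex{2,1,1} = 0
G(8) = mex{3,2,1,0} = 4
G(9) = mex{0,2,2,0,0} = 1
G(10) = mex{4,3,2,1,0} = 5
G(11) = mex{1,0,3,1,1} = 2
G(12) = mex{5,4,0,2,1} = 3
G(13) = mex{2,1,4,2,2} = 0
G(14) = mex{3,5,1,3,2} = 0
G(15) = mex{0,2,5,0,3} = 1
G(16) = mex{0,3,2,4,0} = 1
G(17) = mex{1,0,3,1,4} = 2
G(18) = mex{1,0,0,5,1} = 2
G(19) = mex{2,1,0,2,5} = 3
G(20) = mex{2,1,1,3,2} = 0
G(21) = mex{3,2,1,0,3} = 4
G(22) = mex{0,2,2,0,0} = 1
G(23) = mex{4,3,2,1,0} = 5
G(24) = mex{1,0,3,1,1} = 2
G(25) = mex{5,4,0,2,1} = 3
G(26) = mex{2,1,4,2,2} = 0
G(27) = mex{3,5,1,3,2} = 0
G(n+13) = G(n) holds for n = 0,…,8 (a full window of length max(S) = 9), so the sequence is purely periodic with period 13.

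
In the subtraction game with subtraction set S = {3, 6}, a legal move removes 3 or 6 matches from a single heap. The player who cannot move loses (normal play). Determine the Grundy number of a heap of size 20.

G(0) = 0
G(1) = mex{} = 0
G(2) = mex{} = 0
G(3) = mex{0} = 1
G(4) = mex{0} = 1
G(5) = mex{0} = 1
G(6) = mex{1,0} = 2
G(7) = mex{1,0} = 2
G(8) = mex{1,0} = 2
G(9) = mex{2,1} = 0
G(10) = mex{2,1} = 0
G(11) = mex{2,1} = 0
G(12) = mex{0,2} = 1
G(13) = mex{0,2} = 1
G(14) = mex{0,2} = 1
G(15) = mex{1,0} = 2
G(16) = mex{1,0} = 2
G(17) = mex{1,0} = 2
G(18) = mex{2,1} = 0
G(19) = mex{2,1} = 0
G(20) = mex{2,1} = 0

0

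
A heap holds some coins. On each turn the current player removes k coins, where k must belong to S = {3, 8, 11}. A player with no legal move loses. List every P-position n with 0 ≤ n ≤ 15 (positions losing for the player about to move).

0, 1, 2, 6, 7

G(0) = 0
G(1) = mex{} = 0
G(2) = mex{} = 0
G(3) = mex{0} = 1
G(4) = mex{0} = 1
G(5) = mex{0} = 1
G(6) = mex{1} = 0
G(7) = mex{1} = 0
G(8) = mex{1,0} = 2
G(9) = mex{0,0} = 1
G(10) = mex{0,0} = 1
G(11) = mex{2,1,0} = 3
G(12) = mex{1,1,0} = 2
G(13) = mex{1,1,0} = 2
G(14) = mex{3,0,1} = 2
G(15) = mex{2,0,1} = 3
P-positions are exactly the n with G(n) = 0.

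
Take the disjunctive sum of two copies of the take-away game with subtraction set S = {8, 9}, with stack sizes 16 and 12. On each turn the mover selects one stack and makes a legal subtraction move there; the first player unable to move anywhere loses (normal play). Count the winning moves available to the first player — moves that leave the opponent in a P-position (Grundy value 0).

1

All stacks use S = {8, 9}:
G(0) = 0
G(1) = mex{} = 0
G(2) = mex{} = 0
G(3) = mex{} = 0
G(4) = mex{} = 0
G(5) = mex{} = 0
G(6) = mex{} = 0
G(7) = mex{} = 0
G(8) = mex{0} = 1
G(9) = mex{0,0} = 1
G(10) = mex{0,0} = 1
G(11) = mex{0,0} = 1
G(12) = mex{0,0} = 1
G(13) = mex{0,0} = 1
G(14) = mex{0,0} = 1
G(15) = mex{0,0} = 1
G(16) = mex{1,0} = 2
Stack A: G(16) = 2.
Stack B: G(12) = 1.
Combined Grundy value = 2 ⊕ 1 = 3.
A winning move leaves total XOR = 0, i.e. changes one component's Grundy value g to g ⊕ X where X is the current total.
Stack A: need g' = 2⊕3 = 1. Options: 16−8→G=1, 16−9→G=0. Hits: 1.
Stack B: need g' = 1⊕3 = 2. Options: 12−8→G=0, 12−9→G=0. Hits: 0.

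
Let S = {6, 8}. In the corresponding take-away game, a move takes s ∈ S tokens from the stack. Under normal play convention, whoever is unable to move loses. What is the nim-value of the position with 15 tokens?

n :  0  1  2  3  4  5  6  7  8  9 10 11 12 13 14 15
G :  0  0  0  0  0  0  1  1  1  1  1  1  2  2  0  0

0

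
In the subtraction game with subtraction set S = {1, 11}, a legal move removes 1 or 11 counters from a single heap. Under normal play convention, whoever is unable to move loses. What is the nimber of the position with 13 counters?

1

G(0) = 0
G(1) = mex{0} = 1
G(2) = mex{1} = 0
G(3) = mex{0} = 1
G(4) = mex{1} = 0
G(5) = mex{0} = 1
G(6) = mex{1} = 0
G(7) = mex{0} = 1
G(8) = mex{1} = 0
G(9) = mex{0} = 1
G(10) = mex{1} = 0
G(11) = mex{0,0} = 1
G(12) = mex{1,1} = 0
G(13) = mex{0,0} = 1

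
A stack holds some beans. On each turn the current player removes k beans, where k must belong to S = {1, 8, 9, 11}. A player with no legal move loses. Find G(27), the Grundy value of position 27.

3

G(0) = 0
G(1) = mex{0} = 1
G(2) = mex{1} = 0
G(3) = mex{0} = 1
G(4) = mex{1} = 0
G(5) = mex{0} = 1
G(6) = mex{1} = 0
G(7) = mex{0} = 1
G(8) = mex{1,0} = 2
G(9) = mex{2,1,0} = 3
G(10) = mex{3,0,1} = 2
G(11) = mex{2,1,0,0} = 3
G(12) = mex{3,0,1,1} = 2
G(13) = mex{2,1,0,0} = 3
G(14) = mex{3,0,1,1} = 2
G(15) = mex{2,1,0,0} = 3
G(16) = mex{3,2,1,1} = 0
G(17) = mex{0,3,2,0} = 1
G(18) = mex{1,2,3,1} = 0
G(19) = mex{0,3,2,2} = 1
G(20) = mex{1,2,3,3} = 0
G(21) = mex{0,3,2,2} = 1
G(22) = mex{1,2,3,3} = 0
G(23) = mex{0,3,2,2} = 1
G(24) = mex{1,0,3,3} = 2
G(25) = mex{2,1,0,2} = 3
G(26) = mex{3,0,1,3} = 2
G(27) = mex{2,1,0,0} = 3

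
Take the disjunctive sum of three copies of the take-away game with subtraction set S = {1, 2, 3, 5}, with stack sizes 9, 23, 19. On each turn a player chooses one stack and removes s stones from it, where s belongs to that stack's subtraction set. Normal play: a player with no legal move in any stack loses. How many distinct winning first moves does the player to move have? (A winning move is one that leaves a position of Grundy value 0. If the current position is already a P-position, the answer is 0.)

6

All stacks use S = {1, 2, 3, 5}:
n :  0  1  2  3  4  5  6  7  8  9 10 11 12 13 14 15 16 17 18 19 20 21 22 23
G :  0  1  2  3  0  1  2  3  0  1  2  3  0  1  2  3  0  1  2  3  0  1  2  3
Stack A: G(9) = 1.
Stack B: G(23) = 3.
Stack C: G(19) = 3.
Combined Grundy value = 1 ⊕ 3 ⊕ 3 = 1.
A winning move leaves total XOR = 0, i.e. changes one component's Grundy value g to g ⊕ X where X is the current total.
Stack A: need g' = 1⊕1 = 0. Options: 9−1→G=0, 9−2→G=3, 9−3→G=2, 9−5→G=0. Hits: 2.
Stack B: need g' = 3⊕1 = 2. Options: 23−1→G=2, 23−2→G=1, 23−3→G=0, 23−5→G=2. Hits: 2.
Stack C: need g' = 3⊕1 = 2. Options: 19−1→G=2, 19−2→G=1, 19−3→G=0, 19−5→G=2. Hits: 2.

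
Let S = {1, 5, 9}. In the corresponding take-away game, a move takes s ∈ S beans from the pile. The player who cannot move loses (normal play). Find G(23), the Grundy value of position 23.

G(0) = 0
G(1) = mex{0} = 1
G(2) = mex{1} = 0
G(3) = mex{0} = 1
G(4) = mex{1} = 0
G(5) = mex{0,0} = 1
G(6) = mex{1,1} = 0
G(7) = mex{0,0} = 1
G(8) = mex{1,1} = 0
G(9) = mex{0,0,0} = 1
G(10) = mex{1,1,1} = 0
G(11) = mex{0,0,0} = 1
G(12) = mex{1,1,1} = 0
G(13) = mex{0,0,0} = 1
G(14) = mex{1,1,1} = 0
G(15) = mex{0,0,0} = 1
G(16) = mex{1,1,1} = 0
G(17) = mex{0,0,0} = 1
G(18) = mex{1,1,1} = 0
G(19) = mex{0,0,0} = 1
G(20) = mex{1,1,1} = 0
G(21) = mex{0,0,0} = 1
G(22) = mex{1,1,1} = 0
G(23) = mex{0,0,0} = 1

1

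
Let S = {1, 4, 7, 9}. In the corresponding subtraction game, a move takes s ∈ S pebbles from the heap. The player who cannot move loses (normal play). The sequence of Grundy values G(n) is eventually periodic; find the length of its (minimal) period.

8

G(0) = 0
G(1) = mex{0} = 1
G(2) = mex{1} = 0
G(3) = mex{0} = 1
G(4) = mex{1,0} = 2
G(5) = mex{2,1} = 0
G(6) = mex{0,0} = 1
G(7) = mex{1,1,0} = 2
G(8) = mex{2,2,1} = 0
G(9) = mex{0,0,0,0} = 1
G(10) = mex{1,1,1,1} = 0
G(11) = mex{0,2,2,0} = 1
G(12) = mex{1,0,0,1} = 2
G(13) = mex{2,1,1,2} = 0
G(14) = mex{0,0,2,0} = 1
G(15) = mex{1,1,0,1} = 2
G(16) = mex{2,2,1,2} = 0
G(17) = mex{0,0,0,0} = 1
G(18) = mex{1,1,1,1} = 0
G(n+8) = G(n) holds for n = 0,…,8 (a full window of length max(S) = 9), so the sequence is purely periodic with period 8.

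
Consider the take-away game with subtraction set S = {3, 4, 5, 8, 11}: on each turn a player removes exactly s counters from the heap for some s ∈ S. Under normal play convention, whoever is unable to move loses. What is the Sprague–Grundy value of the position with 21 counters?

G(0) = 0
G(1) = mex{} = 0
G(2) = mex{} = 0
G(3) = mex{0} = 1
G(4) = mex{0,0} = 1
G(5) = mex{0,0,0} = 1
G(6) = mex{1,0,0} = 2
G(7) = mex{1,1,0} = 2
G(8) = mex{1,1,1,0} = 2
G(9) = mex{2,1,1,0} = 3
G(10) = mex{2,2,1,0} = 3
G(11) = mex{2,2,2,1,0} = 3
G(12) = mex{3,2,2,1,0} = 4
G(13) = mex{3,3,2,1,0} = 4
G(14) = mex{3,3,3,2,1} = 0
G(15) = mex{4,3,3,2,1} = 0
G(16) = mex{4,4,3,2,1} = 0
G(17) = mex{0,4,4,3,2} = 1
G(18) = mex{0,0,4,3,2} = 1
G(19) = mex{0,0,0,3,2} = 1
G(20) = mex{1,0,0,4,3} = 2
G(21) = mex{1,1,0,4,3} = 2

2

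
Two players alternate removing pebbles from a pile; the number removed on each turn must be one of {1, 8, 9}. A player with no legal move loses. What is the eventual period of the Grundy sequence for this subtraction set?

16

G(0) = 0
G(1) = mex{0} = 1
G(2) = mex{1} = 0
G(3) = mex{0} = 1
G(4) = mex{1} = 0
G(5) = mex{0} = 1
G(6) = mex{1} = 0
G(7) = mex{0} = 1
G(8) = mex{1,0} = 2
G(9) = mex{2,1,0} = 3
G(10) = mex{3,0,1} = 2
G(11) = mex{2,1,0} = 3
G(12) = mex{3,0,1} = 2
G(13) = mex{2,1,0} = 3
G(14) = mex{3,0,1} = 2
G(15) = mex{2,1,0} = 3
G(16) = mex{3,2,1} = 0
G(17) = mex{0,3,2} = 1
G(18) = mex{1,2,3} = 0
G(19) = mex{0,3,2} = 1
G(20) = mex{1,2,3} = 0
G(21) = mex{0,3,2} = 1
G(22) = mex{1,2,3} = 0
G(23) = mex{0,3,2} = 1
G(24) = mex{1,0,3} = 2
G(25) = mex{2,1,0} = 3
G(26) = mex{3,0,1} = 2
G(27) = mex{2,1,0} = 3
G(28) = mex{3,0,1} = 2
G(29) = mex{2,1,0} = 3
G(30) = mex{3,0,1} = 2
G(31) = mex{2,1,0} = 3
G(32) = mex{3,2,1} = 0
G(33) = mex{0,3,2} = 1
G(n+16) = G(n) holds for n = 0,…,8 (a full window of length max(S) = 9), so the sequence is purely periodic with period 16.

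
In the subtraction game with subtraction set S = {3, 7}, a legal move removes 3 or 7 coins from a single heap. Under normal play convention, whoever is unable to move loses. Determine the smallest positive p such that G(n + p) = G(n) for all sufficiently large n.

10

G(0) = 0
G(1) = mex{} = 0
G(2) = mex{} = 0
G(3) = mex{0} = 1
G(4) = mex{0} = 1
G(5) = mex{0} = 1
G(6) = mex{1} = 0
G(7) = mex{1,0} = 2
G(8) = mex{1,0} = 2
G(9) = mex{0,0} = 1
G(10) = mex{2,1} = 0
G(11) = mex{2,1} = 0
G(12) = mex{1,1} = 0
G(13) = mex{0,0} = 1
G(14) = mex{0,2} = 1
G(15) = mex{0,2} = 1
G(16) = mex{1,1} = 0
G(17) = mex{1,0} = 2
G(18) = mex{1,0} = 2
G(19) = mex{0,0} = 1
G(20) = mex{2,1} = 0
G(21) = mex{2,1} = 0
G(n+10) = G(n) holds for n = 0,…,6 (a full window of length max(S) = 7), so the sequence is purely periodic with period 10.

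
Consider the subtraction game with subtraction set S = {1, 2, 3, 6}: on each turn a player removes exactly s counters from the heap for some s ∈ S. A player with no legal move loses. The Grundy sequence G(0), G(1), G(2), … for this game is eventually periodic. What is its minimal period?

n :  0  1  2  3  4  5  6  7  8  9 10 11 12 13 14
G :  0  1  2  3  0  1  2  3  0  1  2  3  0  1  2
G(n+4) = G(n) holds for n = 0,…,5 (a full window of length max(S) = 6), so the sequence is purely periodic with period 4.

4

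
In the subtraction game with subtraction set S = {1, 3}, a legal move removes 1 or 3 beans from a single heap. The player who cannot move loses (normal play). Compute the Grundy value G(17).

G(0) = 0
G(1) = mex{0} = 1
G(2) = mex{1} = 0
G(3) = mex{0,0} = 1
G(4) = mex{1,1} = 0
G(5) = mex{0,0} = 1
G(6) = mex{1,1} = 0
G(7) = mex{0,0} = 1
G(8) = mex{1,1} = 0
G(9) = mex{0,0} = 1
G(10) = mex{1,1} = 0
G(11) = mex{0,0} = 1
G(12) = mex{1,1} = 0
G(13) = mex{0,0} = 1
G(14) = mex{1,1} = 0
G(15) = mex{0,0} = 1
G(16) = mex{1,1} = 0
G(17) = mex{0,0} = 1

1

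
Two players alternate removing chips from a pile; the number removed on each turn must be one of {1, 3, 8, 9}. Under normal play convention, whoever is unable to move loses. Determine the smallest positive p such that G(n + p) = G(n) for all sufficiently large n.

n :  0  1  2  3  4  5  6  7  8  9 10 11 12 13 14 15 16 17 18 19 20 21 22 23 24 25 26 27 28 29 30 31 32 33
G :  0  1  0  1  0  1  0  1  2  3  2  3  2  3  2  3  0  1  0  1  0  1  0  1  2  3  2  3  2  3  2  3  0  1
G(n+16) = G(n) holds for n = 0,…,8 (a full window of length max(S) = 9), so the sequence is purely periodic with period 16.

16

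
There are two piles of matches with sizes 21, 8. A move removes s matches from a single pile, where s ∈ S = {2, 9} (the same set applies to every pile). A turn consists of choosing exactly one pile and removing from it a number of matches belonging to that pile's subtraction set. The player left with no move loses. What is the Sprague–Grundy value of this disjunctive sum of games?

All piles use S = {2, 9}:
n :  0  1  2  3  4  5  6  7  8  9 10 11 12 13 14 15 16 17 18 19 20 21
G :  0  0  1  1  0  0  1  1  0  2  1  0  0  1  1  0  0  1  1  0  2  1
Pile A: G(21) = 1.
Pile B: G(8) = 0.
Combined Grundy value = 1 ⊕ 0 = 1.

1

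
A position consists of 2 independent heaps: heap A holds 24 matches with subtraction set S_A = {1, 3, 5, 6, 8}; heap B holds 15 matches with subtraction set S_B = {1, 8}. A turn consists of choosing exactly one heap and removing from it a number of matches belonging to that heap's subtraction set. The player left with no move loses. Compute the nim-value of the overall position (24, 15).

Heap A, S = {1, 3, 5, 6, 8}:
G(0) = 0
G(1) = mex{0} = 1
G(2) = mex{1} = 0
G(3) = mex{0,0} = 1
G(4) = mex{1,1} = 0
G(5) = mex{0,0,0} = 1
G(6) = mex{1,1,1,0} = 2
G(7) = mex{2,0,0,1} = 3
G(8) = mex{3,1,1,0,0} = 2
G(9) = mex{2,2,0,1,1} = 3
G(10) = mex{3,3,1,0,0} = 2
G(11) = mex{2,2,2,1,1} = 0
G(12) = mex{0,3,3,2,0} = 1
G(13) = mex{1,2,2,3,1} = 0
G(14) = mex{0,0,3,2,2} = 1
G(15) = mex{1,1,2,3,3} = 0
G(16) = mex{0,0,0,2,2} = 1
G(17) = mex{1,1,1,0,3} = 2
G(18) = mex{2,0,0,1,2} = 3
G(19) = mex{3,1,1,0,0} = 2
G(20) = mex{2,2,0,1,1} = 3
G(21) = mex{3,3,1,0,0} = 2
G(22) = mex{2,2,2,1,1} = 0
G(23) = mex{0,3,3,2,0} = 1
G(24) = mex{1,2,2,3,1} = 0
G_A(24) = 0.
Heap B, S = {1, 8}:
n :  0  1  2  3  4  5  6  7  8  9 10 11 12 13 14 15
G :  0  1  0  1  0  1  0  1  2  0  1  0  1  0  1  0
G_B(15) = 0.
Combined Grundy value = 0 ⊕ 0 = 0.

0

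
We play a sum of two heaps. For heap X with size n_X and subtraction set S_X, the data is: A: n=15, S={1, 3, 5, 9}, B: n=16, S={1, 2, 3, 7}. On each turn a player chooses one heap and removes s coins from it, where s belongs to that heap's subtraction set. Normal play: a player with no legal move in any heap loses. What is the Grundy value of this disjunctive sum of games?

Heap A, S = {1, 3, 5, 9}:
G(0) = 0
G(1) = mex{0} = 1
G(2) = mex{1} = 0
G(3) = mex{0,0} = 1
G(4) = mex{1,1} = 0
G(5) = mex{0,0,0} = 1
G(6) = mex{1,1,1} = 0
G(7) = mex{0,0,0} = 1
G(8) = mex{1,1,1} = 0
G(9) = mex{0,0,0,0} = 1
G(10) = mex{1,1,1,1} = 0
G(11) = mex{0,0,0,0} = 1
G(12) = mex{1,1,1,1} = 0
G(13) = mex{0,0,0,0} = 1
G(14) = mex{1,1,1,1} = 0
G(15) = mex{0,0,0,0} = 1
G_A(15) = 1.
Heap B, S = {1, 2, 3, 7}:
n :  0  1  2  3  4  5  6  7  8  9 10 11 12 13 14 15 16
G :  0  1  2  3  0  1  2  3  0  1  2  3  0  1  2  3  0
G_B(16) = 0.
Combined Grundy value = 1 ⊕ 0 = 1.

1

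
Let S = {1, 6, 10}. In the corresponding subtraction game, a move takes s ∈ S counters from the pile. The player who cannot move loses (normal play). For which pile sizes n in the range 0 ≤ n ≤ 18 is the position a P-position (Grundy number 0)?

G(0) = 0
G(1) = mex{0} = 1
G(2) = mex{1} = 0
G(3) = mex{0} = 1
G(4) = mex{1} = 0
G(5) = mex{0} = 1
G(6) = mex{1,0} = 2
G(7) = mex{2,1} = 0
G(8) = mex{0,0} = 1
G(9) = mex{1,1} = 0
G(10) = mex{0,0,0} = 1
G(11) = mex{1,1,1} = 0
G(12) = mex{0,2,0} = 1
G(13) = mex{1,0,1} = 2
G(14) = mex{2,1,0} = 3
G(15) = mex{3,0,1} = 2
G(16) = mex{2,1,2} = 0
G(17) = mex{0,0,0} = 1
G(18) = mex{1,1,1} = 0
P-positions are exactly the n with G(n) = 0.

0, 2, 4, 7, 9, 11, 16, 18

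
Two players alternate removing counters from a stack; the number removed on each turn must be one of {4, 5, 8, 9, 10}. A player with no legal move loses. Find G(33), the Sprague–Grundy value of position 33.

G(0) = 0
G(1) = mex{} = 0
G(2) = mex{} = 0
G(3) = mex{} = 0
G(4) = mex{0} = 1
G(5) = mex{0,0} = 1
G(6) = mex{0,0} = 1
G(7) = mex{0,0} = 1
G(8) = mex{1,0,0} = 2
G(9) = mex{1,1,0,0} = 2
G(10) = mex{1,1,0,0,0} = 2
G(11) = mex{1,1,0,0,0} = 2
G(12) = mex{2,1,1,0,0} = 3
G(13) = mex{2,2,1,1,0} = 3
G(14) = mex{2,2,1,1,1} = 0
G(15) = mex{2,2,1,1,1} = 0
G(16) = mex{3,2,2,1,1} = 0
G(17) = mex{3,3,2,2,1} = 0
G(18) = mex{0,3,2,2,2} = 1
G(19) = mex{0,0,2,2,2} = 1
G(20) = mex{0,0,3,2,2} = 1
G(21) = mex{0,0,3,3,2} = 1
G(22) = mex{1,0,0,3,3} = 2
G(23) = mex{1,1,0,0,3} = 2
G(24) = mex{1,1,0,0,0} = 2
G(25) = mex{1,1,0,0,0} = 2
G(26) = mex{2,1,1,0,0} = 3
G(27) = mex{2,2,1,1,0} = 3
G(28) = mex{2,2,1,1,1} = 0
G(29) = mex{2,2,1,1,1} = 0
G(30) = mex{3,2,2,1,1} = 0
G(31) = mex{3,3,2,2,1} = 0
G(32) = mex{0,3,2,2,2} = 1
G(33) = mex{0,0,2,2,2} = 1

1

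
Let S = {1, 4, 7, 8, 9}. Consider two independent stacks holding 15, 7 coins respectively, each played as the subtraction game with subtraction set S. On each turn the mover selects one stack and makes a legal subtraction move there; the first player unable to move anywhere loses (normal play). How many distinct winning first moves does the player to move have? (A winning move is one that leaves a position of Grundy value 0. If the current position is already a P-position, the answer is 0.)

2

All stacks use S = {1, 4, 7, 8, 9}:
n :  0  1  2  3  4  5  6  7  8  9 10 11 12 13 14 15
G :  0  1  0  1  2  0  1  2  3  2  3  4  5  3  4  0
Stack A: G(15) = 0.
Stack B: G(7) = 2.
Combined Grundy value = 0 ⊕ 2 = 2.
A winning move leaves total XOR = 0, i.e. changes one component's Grundy value g to g ⊕ X where X is the current total.
Stack A: need g' = 0⊕2 = 2. Options: 15−1→G=4, 15−4→G=4, 15−7→G=3, 15−8→G=2, 15−9→G=1. Hits: 1.
Stack B: need g' = 2⊕2 = 0. Options: 7−1→G=1, 7−4→G=1, 7−7→G=0. Hits: 1.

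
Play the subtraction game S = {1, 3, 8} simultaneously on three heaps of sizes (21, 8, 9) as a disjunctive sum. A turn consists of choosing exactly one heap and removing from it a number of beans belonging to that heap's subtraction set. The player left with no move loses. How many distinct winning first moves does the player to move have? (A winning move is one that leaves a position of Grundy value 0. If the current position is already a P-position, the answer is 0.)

4

All heaps use S = {1, 3, 8}:
n :  0  1  2  3  4  5  6  7  8  9 10 11 12 13 14 15 16 17 18 19 20 21
G :  0  1  0  1  0  1  0  1  2  3  2  0  1  0  1  0  1  0  1  2  3  2
Heap A: G(21) = 2.
Heap B: G(8) = 2.
Heap C: G(9) = 3.
Combined Grundy value = 2 ⊕ 2 ⊕ 3 = 3.
A winning move leaves total XOR = 0, i.e. changes one component's Grundy value g to g ⊕ X where X is the current total.
Heap A: need g' = 2⊕3 = 1. Options: 21−1→G=3, 21−3→G=1, 21−8→G=0. Hits: 1.
Heap B: need g' = 2⊕3 = 1. Options: 8−1→G=1, 8−3→G=1, 8−8→G=0. Hits: 2.
Heap C: need g' = 3⊕3 = 0. Options: 9−1→G=2, 9−3→G=0, 9−8→G=1. Hits: 1.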